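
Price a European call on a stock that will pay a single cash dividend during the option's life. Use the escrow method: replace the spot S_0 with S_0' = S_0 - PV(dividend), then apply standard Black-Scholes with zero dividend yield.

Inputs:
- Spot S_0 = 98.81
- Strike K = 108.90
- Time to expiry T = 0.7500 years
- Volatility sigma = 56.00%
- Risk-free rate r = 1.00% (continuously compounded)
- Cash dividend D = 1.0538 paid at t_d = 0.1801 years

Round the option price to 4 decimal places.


PV(D) = D * exp(-r * t_d) = 1.0538 * 0.99820062 = 1.05190381
S_0' = S_0 - PV(D) = 98.8100 - 1.05190381 = 97.75809619
d1 = (ln(S_0'/K) + (r + sigma^2/2)*T) / (sigma*sqrt(T)) = 0.03539568
d2 = d1 - sigma*sqrt(T) = -0.44957855
exp(-rT) = 0.99252805
N(d1) = 0.51411788; N(d2) = 0.32650718
C = S_0' * N(d1) - K * exp(-rT) * N(d2) = 97.75809619 * 0.51411788 - 108.9000 * 0.99252805 * 0.32650718 = 14.9682

Answer: Price = 14.9682


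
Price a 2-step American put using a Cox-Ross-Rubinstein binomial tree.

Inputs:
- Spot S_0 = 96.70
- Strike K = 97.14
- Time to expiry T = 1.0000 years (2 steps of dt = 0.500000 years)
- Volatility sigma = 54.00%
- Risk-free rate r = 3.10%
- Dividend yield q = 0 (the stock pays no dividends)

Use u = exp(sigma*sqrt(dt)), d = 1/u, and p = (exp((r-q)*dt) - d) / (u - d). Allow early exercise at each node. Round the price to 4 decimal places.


dt = T/N = 0.500000
u = exp(sigma*sqrt(dt)) = 1.464974; d = 1/u = 0.682606
p = (exp((r-q)*dt) - d) / (u - d) = 0.425650
Discount per step: exp(-r*dt) = 0.984620
Stock lattice S(k, i) with i counting down-moves:
  k=0: S(0,0) = 96.7000
  k=1: S(1,0) = 141.6630; S(1,1) = 66.0080
  k=2: S(2,0) = 207.5327; S(2,1) = 96.7000; S(2,2) = 45.0574
Terminal payoffs V(N, i) = max(K - S_T, 0):
  V(2,0) = 0.000000; V(2,1) = 0.440000; V(2,2) = 52.082562
Backward induction: V(k, i) = exp(-r*dt) * [p * V(k+1, i) + (1-p) * V(k+1, i+1)]; then take max(V_cont, immediate exercise) for American.
  V(1,0) = exp(-r*dt) * [p*0.000000 + (1-p)*0.440000] = 0.248827; exercise = 0.000000; V(1,0) = max -> 0.248827
  V(1,1) = exp(-r*dt) * [p*0.440000 + (1-p)*52.082562] = 29.637952; exercise = 31.132014; V(1,1) = max -> 31.132014
  V(0,0) = exp(-r*dt) * [p*0.248827 + (1-p)*31.132014] = 17.709951; exercise = 0.440000; V(0,0) = max -> 17.709951

Answer: Price = V(0,0) = 17.7100


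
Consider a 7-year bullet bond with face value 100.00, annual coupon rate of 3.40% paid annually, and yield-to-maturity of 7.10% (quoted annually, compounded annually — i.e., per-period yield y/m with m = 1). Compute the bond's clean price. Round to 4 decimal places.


Coupon per period c = face * coupon_rate / m = 3.400000
Periods per year m = 1; per-period yield y/m = 0.071000
Number of cashflows N = 7
Cashflows (t years, CF_t, discount factor 1/(1+y/m)^(m*t), PV):
  t = 1.0000: CF_t = 3.400000, DF = 0.933707, PV = 3.174603
  t = 2.0000: CF_t = 3.400000, DF = 0.871808, PV = 2.964149
  t = 3.0000: CF_t = 3.400000, DF = 0.814013, PV = 2.767646
  t = 4.0000: CF_t = 3.400000, DF = 0.760050, PV = 2.584170
  t = 5.0000: CF_t = 3.400000, DF = 0.709664, PV = 2.412857
  t = 6.0000: CF_t = 3.400000, DF = 0.662618, PV = 2.252901
  t = 7.0000: CF_t = 103.400000, DF = 0.618691, PV = 63.972636
Price P = sum_t PV_t = 80.128961

Answer: Price = 80.1290


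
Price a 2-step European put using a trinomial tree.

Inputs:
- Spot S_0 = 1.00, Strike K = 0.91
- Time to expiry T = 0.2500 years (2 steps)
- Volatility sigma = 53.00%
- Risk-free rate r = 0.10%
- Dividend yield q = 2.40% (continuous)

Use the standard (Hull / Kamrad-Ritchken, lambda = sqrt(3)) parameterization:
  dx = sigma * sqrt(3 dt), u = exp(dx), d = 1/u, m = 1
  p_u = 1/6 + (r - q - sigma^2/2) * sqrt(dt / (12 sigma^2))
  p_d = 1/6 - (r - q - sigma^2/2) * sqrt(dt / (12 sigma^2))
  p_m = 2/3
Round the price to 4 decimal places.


dt = T/N = 0.125000; dx = sigma*sqrt(3*dt) = 0.324557
u = exp(dx) = 1.383418; d = 1/u = 0.722847
p_u = 0.135191, p_m = 0.666667, p_d = 0.198142
Discount per step: exp(-r*dt) = 0.999875
Stock lattice S(k, j) with j the centered position index:
  k=0: S(0,+0) = 1.0000
  k=1: S(1,-1) = 0.7228; S(1,+0) = 1.0000; S(1,+1) = 1.3834
  k=2: S(2,-2) = 0.5225; S(2,-1) = 0.7228; S(2,+0) = 1.0000; S(2,+1) = 1.3834; S(2,+2) = 1.9138
Terminal payoffs V(N, j) = max(K - S_T, 0):
  V(2,-2) = 0.387492; V(2,-1) = 0.187153; V(2,+0) = 0.000000; V(2,+1) = 0.000000; V(2,+2) = 0.000000
Backward induction: V(k, j) = exp(-r*dt) * [p_u * V(k+1, j+1) + p_m * V(k+1, j) + p_d * V(k+1, j-1)]
  V(1,-1) = exp(-r*dt) * [p_u*0.000000 + p_m*0.187153 + p_d*0.387492] = 0.201522
  V(1,+0) = exp(-r*dt) * [p_u*0.000000 + p_m*0.000000 + p_d*0.187153] = 0.037078
  V(1,+1) = exp(-r*dt) * [p_u*0.000000 + p_m*0.000000 + p_d*0.000000] = 0.000000
  V(0,+0) = exp(-r*dt) * [p_u*0.000000 + p_m*0.037078 + p_d*0.201522] = 0.064641

Answer: Price = V(0,0) = 0.0646


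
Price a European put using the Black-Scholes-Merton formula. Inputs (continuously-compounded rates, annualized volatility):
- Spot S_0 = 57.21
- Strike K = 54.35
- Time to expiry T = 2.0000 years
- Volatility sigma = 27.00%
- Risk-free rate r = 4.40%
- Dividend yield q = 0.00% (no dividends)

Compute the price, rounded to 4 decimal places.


d1 = (ln(S/K) + (r - q + 0.5*sigma^2) * T) / (sigma * sqrt(T)) = 0.55569190
d2 = d1 - sigma * sqrt(T) = 0.17385424
exp(-rT) = 0.91576088; exp(-qT) = 1.00000000
P = K * exp(-rT) * N(-d2) - S_0 * exp(-qT) * N(-d1)
N(-d1) = 0.28921075; N(-d2) = 0.43099001
P = 54.3500 * 0.91576088 * 0.43099001 - 57.2100 * 1.00000000 * 0.28921075 = 4.9053

Answer: Price = 4.9053


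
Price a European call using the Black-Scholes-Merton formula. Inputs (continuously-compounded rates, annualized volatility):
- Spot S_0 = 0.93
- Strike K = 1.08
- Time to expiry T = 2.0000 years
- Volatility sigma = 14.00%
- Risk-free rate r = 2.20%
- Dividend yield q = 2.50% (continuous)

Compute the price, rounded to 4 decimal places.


Answer: Price = 0.0233

Derivation:
d1 = (ln(S/K) + (r - q + 0.5*sigma^2) * T) / (sigma * sqrt(T)) = -0.68655893
d2 = d1 - sigma * sqrt(T) = -0.88454883
exp(-rT) = 0.95695396; exp(-qT) = 0.95122942
C = S_0 * exp(-qT) * N(d1) - K * exp(-rT) * N(d2)
N(d1) = 0.24618036; N(d2) = 0.18820001
C = 0.9300 * 0.95122942 * 0.24618036 - 1.0800 * 0.95695396 * 0.18820001 = 0.0233


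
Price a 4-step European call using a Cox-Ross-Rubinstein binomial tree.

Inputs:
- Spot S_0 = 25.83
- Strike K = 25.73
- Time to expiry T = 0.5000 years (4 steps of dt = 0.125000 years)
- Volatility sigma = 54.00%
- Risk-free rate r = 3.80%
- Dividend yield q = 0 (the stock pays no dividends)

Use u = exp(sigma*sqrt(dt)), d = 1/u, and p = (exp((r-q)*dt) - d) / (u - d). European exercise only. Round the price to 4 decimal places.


dt = T/N = 0.125000
u = exp(sigma*sqrt(dt)) = 1.210361; d = 1/u = 0.826200
p = (exp((r-q)*dt) - d) / (u - d) = 0.464809
Discount per step: exp(-r*dt) = 0.995261
Stock lattice S(k, i) with i counting down-moves:
  k=0: S(0,0) = 25.8300
  k=1: S(1,0) = 31.2636; S(1,1) = 21.3407
  k=2: S(2,0) = 37.8403; S(2,1) = 25.8300; S(2,2) = 17.6317
  k=3: S(3,0) = 45.8004; S(3,1) = 31.2636; S(3,2) = 21.3407; S(3,3) = 14.5673
  k=4: S(4,0) = 55.4350; S(4,1) = 37.8403; S(4,2) = 25.8300; S(4,3) = 17.6317; S(4,4) = 12.0355
Terminal payoffs V(N, i) = max(S_T - K, 0):
  V(4,0) = 29.705043; V(4,1) = 12.110285; V(4,2) = 0.100000; V(4,3) = 0.000000; V(4,4) = 0.000000
Backward induction: V(k, i) = exp(-r*dt) * [p * V(k+1, i) + (1-p) * V(k+1, i+1)].
  V(3,0) = exp(-r*dt) * [p*29.705043 + (1-p)*12.110285] = 20.192340
  V(3,1) = exp(-r*dt) * [p*12.110285 + (1-p)*0.100000] = 5.655558
  V(3,2) = exp(-r*dt) * [p*0.100000 + (1-p)*0.000000] = 0.046261
  V(3,3) = exp(-r*dt) * [p*0.000000 + (1-p)*0.000000] = 0.000000
  V(2,0) = exp(-r*dt) * [p*20.192340 + (1-p)*5.655558] = 12.353562
  V(2,1) = exp(-r*dt) * [p*5.655558 + (1-p)*0.046261] = 2.640937
  V(2,2) = exp(-r*dt) * [p*0.046261 + (1-p)*0.000000] = 0.021400
  V(1,0) = exp(-r*dt) * [p*12.353562 + (1-p)*2.640937] = 7.121542
  V(1,1) = exp(-r*dt) * [p*2.640937 + (1-p)*0.021400] = 1.233113
  V(0,0) = exp(-r*dt) * [p*7.121542 + (1-p)*1.233113] = 3.951293

Answer: Price = V(0,0) = 3.9513


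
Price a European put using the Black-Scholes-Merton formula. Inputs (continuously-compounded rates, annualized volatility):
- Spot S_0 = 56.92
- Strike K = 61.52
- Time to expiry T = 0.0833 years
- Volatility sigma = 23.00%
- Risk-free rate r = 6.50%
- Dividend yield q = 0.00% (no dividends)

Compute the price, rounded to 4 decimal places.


d1 = (ln(S/K) + (r - q + 0.5*sigma^2) * T) / (sigma * sqrt(T)) = -1.05597551
d2 = d1 - sigma * sqrt(T) = -1.12235751
exp(-rT) = 0.99460013; exp(-qT) = 1.00000000
P = K * exp(-rT) * N(-d2) - S_0 * exp(-qT) * N(-d1)
N(-d1) = 0.85451030; N(-d2) = 0.86914477
P = 61.5200 * 0.99460013 * 0.86914477 - 56.9200 * 1.00000000 * 0.85451030 = 4.5423

Answer: Price = 4.5423


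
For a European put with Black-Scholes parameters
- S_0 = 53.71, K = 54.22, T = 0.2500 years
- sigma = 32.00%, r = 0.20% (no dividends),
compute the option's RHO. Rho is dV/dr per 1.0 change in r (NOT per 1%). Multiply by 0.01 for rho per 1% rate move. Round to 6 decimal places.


Answer: Rho = -7.506614

Derivation:
d1 = 0.0240584990; d2 = -0.1359415010
phi(d1) = 0.3988268409; exp(-qT) = 1.0000000000; exp(-rT) = 0.9995001250
N(-d2) = 0.5540662365
Rho = -K*T*exp(-rT)*N(-d2) = -54.2200 * 0.2500 * 0.9995001250 * 0.5540662365 = -7.506614


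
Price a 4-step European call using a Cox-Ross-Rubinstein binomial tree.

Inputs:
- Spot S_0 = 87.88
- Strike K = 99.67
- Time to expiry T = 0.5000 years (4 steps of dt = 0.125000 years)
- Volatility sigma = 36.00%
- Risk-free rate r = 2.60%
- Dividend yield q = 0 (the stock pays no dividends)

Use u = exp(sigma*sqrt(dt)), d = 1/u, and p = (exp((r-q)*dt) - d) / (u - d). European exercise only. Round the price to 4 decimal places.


Answer: Price = V(0,0) = 5.5795

Derivation:
dt = T/N = 0.125000
u = exp(sigma*sqrt(dt)) = 1.135734; d = 1/u = 0.880488
p = (exp((r-q)*dt) - d) / (u - d) = 0.480977
Discount per step: exp(-r*dt) = 0.996755
Stock lattice S(k, i) with i counting down-moves:
  k=0: S(0,0) = 87.8800
  k=1: S(1,0) = 99.8083; S(1,1) = 77.3773
  k=2: S(2,0) = 113.3557; S(2,1) = 87.8800; S(2,2) = 68.1297
  k=3: S(3,0) = 128.7419; S(3,1) = 99.8083; S(3,2) = 77.3773; S(3,3) = 59.9874
  k=4: S(4,0) = 146.2166; S(4,1) = 113.3557; S(4,2) = 87.8800; S(4,3) = 68.1297; S(4,4) = 52.8182
Terminal payoffs V(N, i) = max(S_T - K, 0):
  V(4,0) = 46.546607; V(4,1) = 13.685703; V(4,2) = 0.000000; V(4,3) = 0.000000; V(4,4) = 0.000000
Backward induction: V(k, i) = exp(-r*dt) * [p * V(k+1, i) + (1-p) * V(k+1, i+1)].
  V(3,0) = exp(-r*dt) * [p*46.546607 + (1-p)*13.685703] = 29.395338
  V(3,1) = exp(-r*dt) * [p*13.685703 + (1-p)*0.000000] = 6.561144
  V(3,2) = exp(-r*dt) * [p*0.000000 + (1-p)*0.000000] = 0.000000
  V(3,3) = exp(-r*dt) * [p*0.000000 + (1-p)*0.000000] = 0.000000
  V(2,0) = exp(-r*dt) * [p*29.395338 + (1-p)*6.561144] = 17.486932
  V(2,1) = exp(-r*dt) * [p*6.561144 + (1-p)*0.000000] = 3.145517
  V(2,2) = exp(-r*dt) * [p*0.000000 + (1-p)*0.000000] = 0.000000
  V(1,0) = exp(-r*dt) * [p*17.486932 + (1-p)*3.145517] = 10.010814
  V(1,1) = exp(-r*dt) * [p*3.145517 + (1-p)*0.000000] = 1.508011
  V(0,0) = exp(-r*dt) * [p*10.010814 + (1-p)*1.508011] = 5.579498


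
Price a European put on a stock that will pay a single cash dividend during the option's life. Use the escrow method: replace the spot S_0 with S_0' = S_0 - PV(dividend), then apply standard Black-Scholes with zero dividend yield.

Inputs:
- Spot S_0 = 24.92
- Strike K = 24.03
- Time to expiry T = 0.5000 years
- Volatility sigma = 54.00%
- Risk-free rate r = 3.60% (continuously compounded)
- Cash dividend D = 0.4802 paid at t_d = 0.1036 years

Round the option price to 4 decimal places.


Answer: Price = 3.2320

Derivation:
PV(D) = D * exp(-r * t_d) = 0.4802 * 0.99627735 = 0.47841238
S_0' = S_0 - PV(D) = 24.9200 - 0.47841238 = 24.44158762
d1 = (ln(S_0'/K) + (r + sigma^2/2)*T) / (sigma*sqrt(T)) = 0.28253641
d2 = d1 - sigma*sqrt(T) = -0.09930125
exp(-rT) = 0.98216103
N(-d1) = 0.38876612; N(-d2) = 0.53955046
P = K * exp(-rT) * N(-d2) - S_0' * N(-d1) = 24.0300 * 0.98216103 * 0.53955046 - 24.44158762 * 0.38876612 = 3.2320


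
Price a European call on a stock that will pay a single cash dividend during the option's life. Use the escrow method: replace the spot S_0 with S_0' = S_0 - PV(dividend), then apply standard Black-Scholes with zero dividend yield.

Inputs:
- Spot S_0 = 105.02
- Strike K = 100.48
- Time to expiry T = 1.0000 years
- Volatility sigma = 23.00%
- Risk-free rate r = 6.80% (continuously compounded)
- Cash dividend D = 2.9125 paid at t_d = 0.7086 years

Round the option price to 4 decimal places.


Answer: Price = 13.7717

Derivation:
PV(D) = D * exp(-r * t_d) = 2.9125 * 0.95295766 = 2.77548920
S_0' = S_0 - PV(D) = 105.0200 - 2.77548920 = 102.24451080
d1 = (ln(S_0'/K) + (r + sigma^2/2)*T) / (sigma*sqrt(T)) = 0.48634090
d2 = d1 - sigma*sqrt(T) = 0.25634090
exp(-rT) = 0.93426047
N(d1) = 0.68663726; N(d2) = 0.60115619
C = S_0' * N(d1) - K * exp(-rT) * N(d2) = 102.24451080 * 0.68663726 - 100.4800 * 0.93426047 * 0.60115619 = 13.7717


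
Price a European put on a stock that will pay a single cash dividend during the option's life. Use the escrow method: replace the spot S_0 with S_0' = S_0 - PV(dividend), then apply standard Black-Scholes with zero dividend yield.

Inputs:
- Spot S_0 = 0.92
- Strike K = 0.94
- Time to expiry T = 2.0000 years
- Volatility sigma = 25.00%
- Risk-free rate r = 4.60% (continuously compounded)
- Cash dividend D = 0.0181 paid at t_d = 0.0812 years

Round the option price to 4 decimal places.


Answer: Price = 0.1024

Derivation:
PV(D) = D * exp(-r * t_d) = 0.0181 * 0.99627177 = 0.01803252
S_0' = S_0 - PV(D) = 0.9200 - 0.01803252 = 0.90196748
d1 = (ln(S_0'/K) + (r + sigma^2/2)*T) / (sigma*sqrt(T)) = 0.32017397
d2 = d1 - sigma*sqrt(T) = -0.03337942
exp(-rT) = 0.91210515
N(-d1) = 0.37441823; N(-d2) = 0.51331399
P = K * exp(-rT) * N(-d2) - S_0' * N(-d1) = 0.9400 * 0.91210515 * 0.51331399 - 0.90196748 * 0.37441823 = 0.1024


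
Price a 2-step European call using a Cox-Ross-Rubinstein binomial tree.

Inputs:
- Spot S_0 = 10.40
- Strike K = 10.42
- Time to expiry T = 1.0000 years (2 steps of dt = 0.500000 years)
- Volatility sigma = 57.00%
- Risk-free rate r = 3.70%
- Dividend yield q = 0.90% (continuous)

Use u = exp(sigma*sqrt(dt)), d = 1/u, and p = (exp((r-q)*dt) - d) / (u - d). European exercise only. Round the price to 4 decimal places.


dt = T/N = 0.500000
u = exp(sigma*sqrt(dt)) = 1.496383; d = 1/u = 0.668278
p = (exp((r-q)*dt) - d) / (u - d) = 0.417605
Discount per step: exp(-r*dt) = 0.981670
Stock lattice S(k, i) with i counting down-moves:
  k=0: S(0,0) = 10.4000
  k=1: S(1,0) = 15.5624; S(1,1) = 6.9501
  k=2: S(2,0) = 23.2873; S(2,1) = 10.4000; S(2,2) = 4.6446
Terminal payoffs V(N, i) = max(S_T - K, 0):
  V(2,0) = 12.867286; V(2,1) = 0.000000; V(2,2) = 0.000000
Backward induction: V(k, i) = exp(-r*dt) * [p * V(k+1, i) + (1-p) * V(k+1, i+1)].
  V(1,0) = exp(-r*dt) * [p*12.867286 + (1-p)*0.000000] = 5.274942
  V(1,1) = exp(-r*dt) * [p*0.000000 + (1-p)*0.000000] = 0.000000
  V(0,0) = exp(-r*dt) * [p*5.274942 + (1-p)*0.000000] = 2.162462

Answer: Price = V(0,0) = 2.1625


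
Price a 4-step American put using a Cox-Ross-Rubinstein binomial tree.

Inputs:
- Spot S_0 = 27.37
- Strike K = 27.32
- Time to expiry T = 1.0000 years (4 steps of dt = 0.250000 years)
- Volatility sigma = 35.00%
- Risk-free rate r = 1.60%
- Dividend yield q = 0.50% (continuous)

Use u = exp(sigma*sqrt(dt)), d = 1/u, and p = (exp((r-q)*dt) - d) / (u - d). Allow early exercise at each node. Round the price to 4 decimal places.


Answer: Price = V(0,0) = 3.4318

Derivation:
dt = T/N = 0.250000
u = exp(sigma*sqrt(dt)) = 1.191246; d = 1/u = 0.839457
p = (exp((r-q)*dt) - d) / (u - d) = 0.464189
Discount per step: exp(-r*dt) = 0.996008
Stock lattice S(k, i) with i counting down-moves:
  k=0: S(0,0) = 27.3700
  k=1: S(1,0) = 32.6044; S(1,1) = 22.9759
  k=2: S(2,0) = 38.8399; S(2,1) = 27.3700; S(2,2) = 19.2873
  k=3: S(3,0) = 46.2679; S(3,1) = 32.6044; S(3,2) = 22.9759; S(3,3) = 16.1909
  k=4: S(4,0) = 55.1164; S(4,1) = 38.8399; S(4,2) = 27.3700; S(4,3) = 19.2873; S(4,4) = 13.5915
Terminal payoffs V(N, i) = max(K - S_T, 0):
  V(4,0) = 0.000000; V(4,1) = 0.000000; V(4,2) = 0.000000; V(4,3) = 8.032687; V(4,4) = 13.728460
Backward induction: V(k, i) = exp(-r*dt) * [p * V(k+1, i) + (1-p) * V(k+1, i+1)]; then take max(V_cont, immediate exercise) for American.
  V(3,0) = exp(-r*dt) * [p*0.000000 + (1-p)*0.000000] = 0.000000; exercise = 0.000000; V(3,0) = max -> 0.000000
  V(3,1) = exp(-r*dt) * [p*0.000000 + (1-p)*0.000000] = 0.000000; exercise = 0.000000; V(3,1) = max -> 0.000000
  V(3,2) = exp(-r*dt) * [p*0.000000 + (1-p)*8.032687] = 4.286818; exercise = 4.344061; V(3,2) = max -> 4.344061
  V(3,3) = exp(-r*dt) * [p*8.032687 + (1-p)*13.728460] = 11.040294; exercise = 11.129130; V(3,3) = max -> 11.129130
  V(2,0) = exp(-r*dt) * [p*0.000000 + (1-p)*0.000000] = 0.000000; exercise = 0.000000; V(2,0) = max -> 0.000000
  V(2,1) = exp(-r*dt) * [p*0.000000 + (1-p)*4.344061] = 2.318303; exercise = 0.000000; V(2,1) = max -> 2.318303
  V(2,2) = exp(-r*dt) * [p*4.344061 + (1-p)*11.129130] = 7.947719; exercise = 8.032687; V(2,2) = max -> 8.032687
  V(1,0) = exp(-r*dt) * [p*0.000000 + (1-p)*2.318303] = 1.237213; exercise = 0.000000; V(1,0) = max -> 1.237213
  V(1,1) = exp(-r*dt) * [p*2.318303 + (1-p)*8.032687] = 5.358654; exercise = 4.344061; V(1,1) = max -> 5.358654
  V(0,0) = exp(-r*dt) * [p*1.237213 + (1-p)*5.358654] = 3.431771; exercise = 0.000000; V(0,0) = max -> 3.431771


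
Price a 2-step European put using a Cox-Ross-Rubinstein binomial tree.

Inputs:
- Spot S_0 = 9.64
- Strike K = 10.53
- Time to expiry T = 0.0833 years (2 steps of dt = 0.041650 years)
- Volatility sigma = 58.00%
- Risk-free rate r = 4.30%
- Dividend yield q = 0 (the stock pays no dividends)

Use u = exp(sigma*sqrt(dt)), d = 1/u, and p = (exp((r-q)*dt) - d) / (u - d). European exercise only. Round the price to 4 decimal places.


dt = T/N = 0.041650
u = exp(sigma*sqrt(dt)) = 1.125659; d = 1/u = 0.888369
p = (exp((r-q)*dt) - d) / (u - d) = 0.477997
Discount per step: exp(-r*dt) = 0.998211
Stock lattice S(k, i) with i counting down-moves:
  k=0: S(0,0) = 9.6400
  k=1: S(1,0) = 10.8513; S(1,1) = 8.5639
  k=2: S(2,0) = 12.2149; S(2,1) = 9.6400; S(2,2) = 7.6079
Terminal payoffs V(N, i) = max(K - S_T, 0):
  V(2,0) = 0.000000; V(2,1) = 0.890000; V(2,2) = 2.922121
Backward induction: V(k, i) = exp(-r*dt) * [p * V(k+1, i) + (1-p) * V(k+1, i+1)].
  V(1,0) = exp(-r*dt) * [p*0.000000 + (1-p)*0.890000] = 0.463752
  V(1,1) = exp(-r*dt) * [p*0.890000 + (1-p)*2.922121] = 1.947283
  V(0,0) = exp(-r*dt) * [p*0.463752 + (1-p)*1.947283] = 1.235944

Answer: Price = V(0,0) = 1.2359


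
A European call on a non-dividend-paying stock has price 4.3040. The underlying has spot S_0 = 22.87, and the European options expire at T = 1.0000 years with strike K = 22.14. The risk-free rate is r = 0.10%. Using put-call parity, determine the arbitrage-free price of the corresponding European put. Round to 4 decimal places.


Put-call parity: C - P = S_0 * exp(-qT) - K * exp(-rT).
S_0 * exp(-qT) = 22.8700 * 1.00000000 = 22.87000000
K * exp(-rT) = 22.1400 * 0.99900050 = 22.11787107
P = C - S*exp(-qT) + K*exp(-rT)
P = 4.3040 - 22.87000000 + 22.11787107 = 3.5519

Answer: Put price = 3.5519


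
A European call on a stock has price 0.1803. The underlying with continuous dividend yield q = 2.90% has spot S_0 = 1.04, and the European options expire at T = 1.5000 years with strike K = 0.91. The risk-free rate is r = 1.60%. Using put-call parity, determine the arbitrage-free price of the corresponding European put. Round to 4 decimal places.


Put-call parity: C - P = S_0 * exp(-qT) - K * exp(-rT).
S_0 * exp(-qT) = 1.0400 * 0.95743255 = 0.99572986
K * exp(-rT) = 0.9100 * 0.97628571 = 0.88842000
P = C - S*exp(-qT) + K*exp(-rT)
P = 0.1803 - 0.99572986 + 0.88842000 = 0.0730

Answer: Put price = 0.0730


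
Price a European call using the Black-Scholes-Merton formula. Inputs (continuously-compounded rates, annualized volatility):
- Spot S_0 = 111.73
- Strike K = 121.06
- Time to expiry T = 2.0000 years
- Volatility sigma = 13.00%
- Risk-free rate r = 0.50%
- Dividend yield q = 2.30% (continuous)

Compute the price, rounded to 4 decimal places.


d1 = (ln(S/K) + (r - q + 0.5*sigma^2) * T) / (sigma * sqrt(T)) = -0.54012647
d2 = d1 - sigma * sqrt(T) = -0.72397424
exp(-rT) = 0.99004983; exp(-qT) = 0.95504196
C = S_0 * exp(-qT) * N(d1) - K * exp(-rT) * N(d2)
N(d1) = 0.29455491; N(d2) = 0.23454078
C = 111.7300 * 0.95504196 * 0.29455491 - 121.0600 * 0.99004983 * 0.23454078 = 3.3200

Answer: Price = 3.3200


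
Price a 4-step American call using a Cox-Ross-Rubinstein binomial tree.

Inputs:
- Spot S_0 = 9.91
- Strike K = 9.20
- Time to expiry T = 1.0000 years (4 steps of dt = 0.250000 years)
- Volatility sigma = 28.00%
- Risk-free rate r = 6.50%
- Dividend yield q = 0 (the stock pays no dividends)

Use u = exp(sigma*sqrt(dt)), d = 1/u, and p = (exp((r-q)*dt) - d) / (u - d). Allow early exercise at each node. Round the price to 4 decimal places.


Answer: Price = V(0,0) = 1.8234

Derivation:
dt = T/N = 0.250000
u = exp(sigma*sqrt(dt)) = 1.150274; d = 1/u = 0.869358
p = (exp((r-q)*dt) - d) / (u - d) = 0.523376
Discount per step: exp(-r*dt) = 0.983881
Stock lattice S(k, i) with i counting down-moves:
  k=0: S(0,0) = 9.9100
  k=1: S(1,0) = 11.3992; S(1,1) = 8.6153
  k=2: S(2,0) = 13.1122; S(2,1) = 9.9100; S(2,2) = 7.4898
  k=3: S(3,0) = 15.0826; S(3,1) = 11.3992; S(3,2) = 8.6153; S(3,3) = 6.5113
  k=4: S(4,0) = 17.3492; S(4,1) = 13.1122; S(4,2) = 9.9100; S(4,3) = 7.4898; S(4,4) = 5.6607
Terminal payoffs V(N, i) = max(S_T - K, 0):
  V(4,0) = 8.149164; V(4,1) = 3.912216; V(4,2) = 0.710000; V(4,3) = 0.000000; V(4,4) = 0.000000
Backward induction: V(k, i) = exp(-r*dt) * [p * V(k+1, i) + (1-p) * V(k+1, i+1)]; then take max(V_cont, immediate exercise) for American.
  V(3,0) = exp(-r*dt) * [p*8.149164 + (1-p)*3.912216] = 6.030931; exercise = 5.882639; V(3,0) = max -> 6.030931
  V(3,1) = exp(-r*dt) * [p*3.912216 + (1-p)*0.710000] = 2.347505; exercise = 2.199213; V(3,1) = max -> 2.347505
  V(3,2) = exp(-r*dt) * [p*0.710000 + (1-p)*0.000000] = 0.365607; exercise = 0.000000; V(3,2) = max -> 0.365607
  V(3,3) = exp(-r*dt) * [p*0.000000 + (1-p)*0.000000] = 0.000000; exercise = 0.000000; V(3,3) = max -> 0.000000
  V(2,0) = exp(-r*dt) * [p*6.030931 + (1-p)*2.347505] = 4.206410; exercise = 3.912216; V(2,0) = max -> 4.206410
  V(2,1) = exp(-r*dt) * [p*2.347505 + (1-p)*0.365607] = 1.380273; exercise = 0.710000; V(2,1) = max -> 1.380273
  V(2,2) = exp(-r*dt) * [p*0.365607 + (1-p)*0.000000] = 0.188266; exercise = 0.000000; V(2,2) = max -> 0.188266
  V(1,0) = exp(-r*dt) * [p*4.206410 + (1-p)*1.380273] = 2.813316; exercise = 2.199213; V(1,0) = max -> 2.813316
  V(1,1) = exp(-r*dt) * [p*1.380273 + (1-p)*0.188266] = 0.799043; exercise = 0.000000; V(1,1) = max -> 0.799043
  V(0,0) = exp(-r*dt) * [p*2.813316 + (1-p)*0.799043] = 1.823393; exercise = 0.710000; V(0,0) = max -> 1.823393


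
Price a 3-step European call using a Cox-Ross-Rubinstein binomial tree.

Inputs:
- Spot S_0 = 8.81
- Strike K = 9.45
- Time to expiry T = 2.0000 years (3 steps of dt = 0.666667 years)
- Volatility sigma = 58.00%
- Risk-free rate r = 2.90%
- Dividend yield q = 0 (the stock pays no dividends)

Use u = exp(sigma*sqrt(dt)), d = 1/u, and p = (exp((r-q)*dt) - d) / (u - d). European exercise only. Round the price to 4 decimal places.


Answer: Price = V(0,0) = 2.9687

Derivation:
dt = T/N = 0.666667
u = exp(sigma*sqrt(dt)) = 1.605713; d = 1/u = 0.622776
p = (exp((r-q)*dt) - d) / (u - d) = 0.403632
Discount per step: exp(-r*dt) = 0.980852
Stock lattice S(k, i) with i counting down-moves:
  k=0: S(0,0) = 8.8100
  k=1: S(1,0) = 14.1463; S(1,1) = 5.4867
  k=2: S(2,0) = 22.7150; S(2,1) = 8.8100; S(2,2) = 3.4170
  k=3: S(3,0) = 36.4737; S(3,1) = 14.1463; S(3,2) = 5.4867; S(3,3) = 2.1280
Terminal payoffs V(N, i) = max(S_T - K, 0):
  V(3,0) = 27.023701; V(3,1) = 4.696333; V(3,2) = 0.000000; V(3,3) = 0.000000
Backward induction: V(k, i) = exp(-r*dt) * [p * V(k+1, i) + (1-p) * V(k+1, i+1)].
  V(2,0) = exp(-r*dt) * [p*27.023701 + (1-p)*4.696333] = 13.445899
  V(2,1) = exp(-r*dt) * [p*4.696333 + (1-p)*0.000000] = 1.859296
  V(2,2) = exp(-r*dt) * [p*0.000000 + (1-p)*0.000000] = 0.000000
  V(1,0) = exp(-r*dt) * [p*13.445899 + (1-p)*1.859296] = 6.410875
  V(1,1) = exp(-r*dt) * [p*1.859296 + (1-p)*0.000000] = 0.736102
  V(0,0) = exp(-r*dt) * [p*6.410875 + (1-p)*0.736102] = 2.968672


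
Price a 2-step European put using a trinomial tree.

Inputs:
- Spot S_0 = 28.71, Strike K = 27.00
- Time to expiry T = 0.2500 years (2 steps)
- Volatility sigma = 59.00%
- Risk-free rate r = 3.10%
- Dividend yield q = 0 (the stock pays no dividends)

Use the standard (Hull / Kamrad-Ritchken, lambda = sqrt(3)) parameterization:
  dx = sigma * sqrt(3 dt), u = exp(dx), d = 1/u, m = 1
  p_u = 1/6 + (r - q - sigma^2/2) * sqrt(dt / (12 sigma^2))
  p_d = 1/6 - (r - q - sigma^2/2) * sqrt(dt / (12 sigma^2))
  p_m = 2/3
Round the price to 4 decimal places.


Answer: Price = V(0,0) = 2.2465

Derivation:
dt = T/N = 0.125000; dx = sigma*sqrt(3*dt) = 0.361300
u = exp(dx) = 1.435194; d = 1/u = 0.696770
p_u = 0.141921, p_m = 0.666667, p_d = 0.191412
Discount per step: exp(-r*dt) = 0.996132
Stock lattice S(k, j) with j the centered position index:
  k=0: S(0,+0) = 28.7100
  k=1: S(1,-1) = 20.0043; S(1,+0) = 28.7100; S(1,+1) = 41.2044
  k=2: S(2,-2) = 13.9384; S(2,-1) = 20.0043; S(2,+0) = 28.7100; S(2,+1) = 41.2044; S(2,+2) = 59.1363
Terminal payoffs V(N, j) = max(K - S_T, 0):
  V(2,-2) = 13.061622; V(2,-1) = 6.995730; V(2,+0) = 0.000000; V(2,+1) = 0.000000; V(2,+2) = 0.000000
Backward induction: V(k, j) = exp(-r*dt) * [p_u * V(k+1, j+1) + p_m * V(k+1, j) + p_d * V(k+1, j-1)]
  V(1,-1) = exp(-r*dt) * [p_u*0.000000 + p_m*6.995730 + p_d*13.061622] = 7.136270
  V(1,+0) = exp(-r*dt) * [p_u*0.000000 + p_m*0.000000 + p_d*6.995730] = 1.333891
  V(1,+1) = exp(-r*dt) * [p_u*0.000000 + p_m*0.000000 + p_d*0.000000] = 0.000000
  V(0,+0) = exp(-r*dt) * [p_u*0.000000 + p_m*1.333891 + p_d*7.136270] = 2.246509


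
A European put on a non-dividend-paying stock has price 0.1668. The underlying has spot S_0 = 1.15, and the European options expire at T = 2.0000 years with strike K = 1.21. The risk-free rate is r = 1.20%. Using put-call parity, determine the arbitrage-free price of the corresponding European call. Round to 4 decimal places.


Put-call parity: C - P = S_0 * exp(-qT) - K * exp(-rT).
S_0 * exp(-qT) = 1.1500 * 1.00000000 = 1.15000000
K * exp(-rT) = 1.2100 * 0.97628571 = 1.18130571
C = P + S*exp(-qT) - K*exp(-rT)
C = 0.1668 + 1.15000000 - 1.18130571 = 0.1355

Answer: Call price = 0.1355


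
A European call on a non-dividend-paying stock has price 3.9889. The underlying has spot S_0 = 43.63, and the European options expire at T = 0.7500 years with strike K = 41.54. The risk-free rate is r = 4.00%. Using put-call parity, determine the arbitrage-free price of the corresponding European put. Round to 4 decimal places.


Answer: Put price = 0.6712

Derivation:
Put-call parity: C - P = S_0 * exp(-qT) - K * exp(-rT).
S_0 * exp(-qT) = 43.6300 * 1.00000000 = 43.63000000
K * exp(-rT) = 41.5400 * 0.97044553 = 40.31230746
P = C - S*exp(-qT) + K*exp(-rT)
P = 3.9889 - 43.63000000 + 40.31230746 = 0.6712


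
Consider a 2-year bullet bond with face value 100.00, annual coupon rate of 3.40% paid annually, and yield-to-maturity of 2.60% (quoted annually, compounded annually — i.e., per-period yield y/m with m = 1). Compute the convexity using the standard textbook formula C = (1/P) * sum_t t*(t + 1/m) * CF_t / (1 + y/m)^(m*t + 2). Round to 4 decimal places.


Coupon per period c = face * coupon_rate / m = 3.400000
Periods per year m = 1; per-period yield y/m = 0.026000
Number of cashflows N = 2
Cashflows (t years, CF_t, discount factor 1/(1+y/m)^(m*t), PV):
  t = 1.0000: CF_t = 3.400000, DF = 0.974659, PV = 3.313840
  t = 2.0000: CF_t = 103.400000, DF = 0.949960, PV = 98.225855
Price P = sum_t PV_t = 101.539695
Convexity numerator sum_t t*(t + 1/m) * CF_t / (1+y/m)^(m*t + 2):
  t = 1.0000: term = 6.296031
  t = 2.0000: term = 559.863747
Convexity = (1/P) * sum = 566.159777 / 101.539695 = 5.575748

Answer: Convexity = 5.5757


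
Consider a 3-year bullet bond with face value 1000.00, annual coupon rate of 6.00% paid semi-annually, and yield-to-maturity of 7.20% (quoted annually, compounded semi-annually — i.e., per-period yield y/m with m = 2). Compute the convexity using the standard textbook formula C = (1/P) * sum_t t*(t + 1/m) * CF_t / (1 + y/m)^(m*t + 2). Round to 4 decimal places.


Coupon per period c = face * coupon_rate / m = 30.000000
Periods per year m = 2; per-period yield y/m = 0.036000
Number of cashflows N = 6
Cashflows (t years, CF_t, discount factor 1/(1+y/m)^(m*t), PV):
  t = 0.5000: CF_t = 30.000000, DF = 0.965251, PV = 28.957529
  t = 1.0000: CF_t = 30.000000, DF = 0.931709, PV = 27.951283
  t = 1.5000: CF_t = 30.000000, DF = 0.899333, PV = 26.980003
  t = 2.0000: CF_t = 30.000000, DF = 0.868082, PV = 26.042474
  t = 2.5000: CF_t = 30.000000, DF = 0.837917, PV = 25.137523
  t = 3.0000: CF_t = 1030.000000, DF = 0.808801, PV = 833.064623
Price P = sum_t PV_t = 968.133434
Convexity numerator sum_t t*(t + 1/m) * CF_t / (1+y/m)^(m*t + 2):
  t = 0.5000: term = 13.490001
  t = 1.0000: term = 39.063710
  t = 1.5000: term = 75.412568
  t = 2.0000: term = 121.320091
  t = 2.5000: term = 175.656502
  t = 3.0000: term = 8149.828701
Convexity = (1/P) * sum = 8574.771574 / 968.133434 = 8.857014

Answer: Convexity = 8.8570


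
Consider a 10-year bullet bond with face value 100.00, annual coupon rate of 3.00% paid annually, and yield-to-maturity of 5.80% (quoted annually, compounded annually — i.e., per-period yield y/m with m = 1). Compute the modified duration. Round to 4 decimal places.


Coupon per period c = face * coupon_rate / m = 3.000000
Periods per year m = 1; per-period yield y/m = 0.058000
Number of cashflows N = 10
Cashflows (t years, CF_t, discount factor 1/(1+y/m)^(m*t), PV):
  t = 1.0000: CF_t = 3.000000, DF = 0.945180, PV = 2.835539
  t = 2.0000: CF_t = 3.000000, DF = 0.893364, PV = 2.680093
  t = 3.0000: CF_t = 3.000000, DF = 0.844390, PV = 2.533170
  t = 4.0000: CF_t = 3.000000, DF = 0.798100, PV = 2.394300
  t = 5.0000: CF_t = 3.000000, DF = 0.754348, PV = 2.263044
  t = 6.0000: CF_t = 3.000000, DF = 0.712994, PV = 2.138983
  t = 7.0000: CF_t = 3.000000, DF = 0.673908, PV = 2.021723
  t = 8.0000: CF_t = 3.000000, DF = 0.636964, PV = 1.910891
  t = 9.0000: CF_t = 3.000000, DF = 0.602045, PV = 1.806135
  t = 10.0000: CF_t = 103.000000, DF = 0.569041, PV = 58.611191
Price P = sum_t PV_t = 79.195068
First compute Macaulay numerator sum_t t * PV_t:
  t * PV_t at t = 1.0000: 2.835539
  t * PV_t at t = 2.0000: 5.360187
  t * PV_t at t = 3.0000: 7.599509
  t * PV_t at t = 4.0000: 9.577200
  t * PV_t at t = 5.0000: 11.315218
  t * PV_t at t = 6.0000: 12.833896
  t * PV_t at t = 7.0000: 14.152059
  t * PV_t at t = 8.0000: 15.287128
  t * PV_t at t = 9.0000: 16.255216
  t * PV_t at t = 10.0000: 586.111912
Macaulay duration D = 681.327862 / 79.195068 = 8.603160
Modified duration = D / (1 + y/m) = 8.603160 / (1 + 0.058000) = 8.131531

Answer: Modified duration = 8.1315


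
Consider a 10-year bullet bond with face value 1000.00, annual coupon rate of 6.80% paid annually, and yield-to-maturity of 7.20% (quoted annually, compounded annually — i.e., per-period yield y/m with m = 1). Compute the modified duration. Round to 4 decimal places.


Coupon per period c = face * coupon_rate / m = 68.000000
Periods per year m = 1; per-period yield y/m = 0.072000
Number of cashflows N = 10
Cashflows (t years, CF_t, discount factor 1/(1+y/m)^(m*t), PV):
  t = 1.0000: CF_t = 68.000000, DF = 0.932836, PV = 63.432836
  t = 2.0000: CF_t = 68.000000, DF = 0.870183, PV = 59.172421
  t = 3.0000: CF_t = 68.000000, DF = 0.811738, PV = 55.198154
  t = 4.0000: CF_t = 68.000000, DF = 0.757218, PV = 51.490816
  t = 5.0000: CF_t = 68.000000, DF = 0.706360, PV = 48.032477
  t = 6.0000: CF_t = 68.000000, DF = 0.658918, PV = 44.806415
  t = 7.0000: CF_t = 68.000000, DF = 0.614662, PV = 41.797029
  t = 8.0000: CF_t = 68.000000, DF = 0.573379, PV = 38.989766
  t = 9.0000: CF_t = 68.000000, DF = 0.534868, PV = 36.371050
  t = 10.0000: CF_t = 1068.000000, DF = 0.498944, PV = 532.872612
Price P = sum_t PV_t = 972.163577
First compute Macaulay numerator sum_t t * PV_t:
  t * PV_t at t = 1.0000: 63.432836
  t * PV_t at t = 2.0000: 118.344843
  t * PV_t at t = 3.0000: 165.594463
  t * PV_t at t = 4.0000: 205.963263
  t * PV_t at t = 5.0000: 240.162386
  t * PV_t at t = 6.0000: 268.838492
  t * PV_t at t = 7.0000: 292.579205
  t * PV_t at t = 8.0000: 311.918129
  t * PV_t at t = 9.0000: 327.339454
  t * PV_t at t = 10.0000: 5328.726116
Macaulay duration D = 7322.899187 / 972.163577 = 7.532579
Modified duration = D / (1 + y/m) = 7.532579 / (1 + 0.072000) = 7.026660

Answer: Modified duration = 7.0267


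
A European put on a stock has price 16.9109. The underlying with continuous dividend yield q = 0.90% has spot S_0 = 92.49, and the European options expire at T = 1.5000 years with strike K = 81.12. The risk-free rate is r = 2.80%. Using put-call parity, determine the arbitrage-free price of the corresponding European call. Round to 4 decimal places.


Answer: Call price = 30.3772

Derivation:
Put-call parity: C - P = S_0 * exp(-qT) - K * exp(-rT).
S_0 * exp(-qT) = 92.4900 * 0.98659072 = 91.24977535
K * exp(-rT) = 81.1200 * 0.95886978 = 77.78351660
C = P + S*exp(-qT) - K*exp(-rT)
C = 16.9109 + 91.24977535 - 77.78351660 = 30.3772


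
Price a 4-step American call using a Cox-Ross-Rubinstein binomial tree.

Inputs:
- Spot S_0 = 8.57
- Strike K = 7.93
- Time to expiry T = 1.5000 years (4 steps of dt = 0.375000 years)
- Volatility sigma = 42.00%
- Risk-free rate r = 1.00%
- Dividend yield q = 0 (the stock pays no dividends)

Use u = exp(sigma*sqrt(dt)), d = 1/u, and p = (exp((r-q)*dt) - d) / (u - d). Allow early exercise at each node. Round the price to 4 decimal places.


dt = T/N = 0.375000
u = exp(sigma*sqrt(dt)) = 1.293299; d = 1/u = 0.773216
p = (exp((r-q)*dt) - d) / (u - d) = 0.443277
Discount per step: exp(-r*dt) = 0.996257
Stock lattice S(k, i) with i counting down-moves:
  k=0: S(0,0) = 8.5700
  k=1: S(1,0) = 11.0836; S(1,1) = 6.6265
  k=2: S(2,0) = 14.3344; S(2,1) = 8.5700; S(2,2) = 5.1237
  k=3: S(3,0) = 18.5386; S(3,1) = 11.0836; S(3,2) = 6.6265; S(3,3) = 3.9617
  k=4: S(4,0) = 23.9760; S(4,1) = 14.3344; S(4,2) = 8.5700; S(4,3) = 5.1237; S(4,4) = 3.0633
Terminal payoffs V(N, i) = max(S_T - K, 0):
  V(4,0) = 16.046002; V(4,1) = 6.404376; V(4,2) = 0.640000; V(4,3) = 0.000000; V(4,4) = 0.000000
Backward induction: V(k, i) = exp(-r*dt) * [p * V(k+1, i) + (1-p) * V(k+1, i+1)]; then take max(V_cont, immediate exercise) for American.
  V(3,0) = exp(-r*dt) * [p*16.046002 + (1-p)*6.404376] = 10.638318; exercise = 10.608636; V(3,0) = max -> 10.638318
  V(3,1) = exp(-r*dt) * [p*6.404376 + (1-p)*0.640000] = 3.183255; exercise = 3.153574; V(3,1) = max -> 3.183255
  V(3,2) = exp(-r*dt) * [p*0.640000 + (1-p)*0.000000] = 0.282635; exercise = 0.000000; V(3,2) = max -> 0.282635
  V(3,3) = exp(-r*dt) * [p*0.000000 + (1-p)*0.000000] = 0.000000; exercise = 0.000000; V(3,3) = max -> 0.000000
  V(2,0) = exp(-r*dt) * [p*10.638318 + (1-p)*3.183255] = 6.463629; exercise = 6.404376; V(2,0) = max -> 6.463629
  V(2,1) = exp(-r*dt) * [p*3.183255 + (1-p)*0.282635] = 1.562543; exercise = 0.640000; V(2,1) = max -> 1.562543
  V(2,2) = exp(-r*dt) * [p*0.282635 + (1-p)*0.000000] = 0.124817; exercise = 0.000000; V(2,2) = max -> 0.124817
  V(1,0) = exp(-r*dt) * [p*6.463629 + (1-p)*1.562543] = 3.721101; exercise = 3.153574; V(1,0) = max -> 3.721101
  V(1,1) = exp(-r*dt) * [p*1.562543 + (1-p)*0.124817] = 0.759275; exercise = 0.000000; V(1,1) = max -> 0.759275
  V(0,0) = exp(-r*dt) * [p*3.721101 + (1-p)*0.759275] = 2.064428; exercise = 0.640000; V(0,0) = max -> 2.064428

Answer: Price = V(0,0) = 2.0644


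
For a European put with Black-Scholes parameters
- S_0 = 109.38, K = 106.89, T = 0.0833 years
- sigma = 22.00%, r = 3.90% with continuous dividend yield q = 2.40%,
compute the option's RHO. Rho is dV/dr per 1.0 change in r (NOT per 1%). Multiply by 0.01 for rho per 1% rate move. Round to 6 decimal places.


d1 = 0.4140925637; d2 = 0.3505967370
phi(d1) = 0.3661636703; exp(-qT) = 0.9980027971; exp(-rT) = 0.9967565713
N(-d2) = 0.3629454524
Rho = -K*T*exp(-rT)*N(-d2) = -106.8900 * 0.0833 * 0.9967565713 * 0.3629454524 = -3.221162

Answer: Rho = -3.221162


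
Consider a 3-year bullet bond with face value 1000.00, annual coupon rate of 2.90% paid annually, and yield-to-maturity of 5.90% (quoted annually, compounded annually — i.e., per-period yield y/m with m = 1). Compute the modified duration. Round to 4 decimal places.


Coupon per period c = face * coupon_rate / m = 29.000000
Periods per year m = 1; per-period yield y/m = 0.059000
Number of cashflows N = 3
Cashflows (t years, CF_t, discount factor 1/(1+y/m)^(m*t), PV):
  t = 1.0000: CF_t = 29.000000, DF = 0.944287, PV = 27.384325
  t = 2.0000: CF_t = 29.000000, DF = 0.891678, PV = 25.858664
  t = 3.0000: CF_t = 1029.000000, DF = 0.842000, PV = 866.418056
Price P = sum_t PV_t = 919.661045
First compute Macaulay numerator sum_t t * PV_t:
  t * PV_t at t = 1.0000: 27.384325
  t * PV_t at t = 2.0000: 51.717327
  t * PV_t at t = 3.0000: 2599.254169
Macaulay duration D = 2678.355821 / 919.661045 = 2.912329
Modified duration = D / (1 + y/m) = 2.912329 / (1 + 0.059000) = 2.750075

Answer: Modified duration = 2.7501


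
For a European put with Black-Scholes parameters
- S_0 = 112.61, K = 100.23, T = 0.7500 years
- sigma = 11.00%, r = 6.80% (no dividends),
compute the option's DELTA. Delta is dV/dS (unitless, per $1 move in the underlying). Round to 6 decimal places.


d1 = 1.8055367547; d2 = 1.7102739603
phi(d1) = 0.0781660382; exp(-qT) = 1.0000000000; exp(-rT) = 0.9502786705
N(-d1) = 0.0354953647
Delta = -exp(-qT) * N(-d1) = -1.0000000000 * 0.0354953647 = -0.035495

Answer: Delta = -0.035495


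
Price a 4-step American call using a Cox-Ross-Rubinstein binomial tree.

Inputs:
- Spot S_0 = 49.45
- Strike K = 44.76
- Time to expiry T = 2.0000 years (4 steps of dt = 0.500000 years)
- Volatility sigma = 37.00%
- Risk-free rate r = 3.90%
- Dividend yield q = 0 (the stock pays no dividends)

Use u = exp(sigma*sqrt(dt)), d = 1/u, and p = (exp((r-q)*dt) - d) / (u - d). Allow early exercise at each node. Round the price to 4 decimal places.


dt = T/N = 0.500000
u = exp(sigma*sqrt(dt)) = 1.299045; d = 1/u = 0.769796
p = (exp((r-q)*dt) - d) / (u - d) = 0.472169
Discount per step: exp(-r*dt) = 0.980689
Stock lattice S(k, i) with i counting down-moves:
  k=0: S(0,0) = 49.4500
  k=1: S(1,0) = 64.2378; S(1,1) = 38.0664
  k=2: S(2,0) = 83.4478; S(2,1) = 49.4500; S(2,2) = 29.3034
  k=3: S(3,0) = 108.4024; S(3,1) = 64.2378; S(3,2) = 38.0664; S(3,3) = 22.5576
  k=4: S(4,0) = 140.8197; S(4,1) = 83.4478; S(4,2) = 49.4500; S(4,3) = 29.3034; S(4,4) = 17.3648
Terminal payoffs V(N, i) = max(S_T - K, 0):
  V(4,0) = 96.059664; V(4,1) = 38.687782; V(4,2) = 4.690000; V(4,3) = 0.000000; V(4,4) = 0.000000
Backward induction: V(k, i) = exp(-r*dt) * [p * V(k+1, i) + (1-p) * V(k+1, i+1)]; then take max(V_cont, immediate exercise) for American.
  V(3,0) = exp(-r*dt) * [p*96.059664 + (1-p)*38.687782] = 64.506804; exercise = 63.642439; V(3,0) = max -> 64.506804
  V(3,1) = exp(-r*dt) * [p*38.687782 + (1-p)*4.690000] = 20.342149; exercise = 19.477784; V(3,1) = max -> 20.342149
  V(3,2) = exp(-r*dt) * [p*4.690000 + (1-p)*0.000000] = 2.171711; exercise = 0.000000; V(3,2) = max -> 2.171711
  V(3,3) = exp(-r*dt) * [p*0.000000 + (1-p)*0.000000] = 0.000000; exercise = 0.000000; V(3,3) = max -> 0.000000
  V(2,0) = exp(-r*dt) * [p*64.506804 + (1-p)*20.342149] = 40.399821; exercise = 38.687782; V(2,0) = max -> 40.399821
  V(2,1) = exp(-r*dt) * [p*20.342149 + (1-p)*2.171711] = 10.543618; exercise = 4.690000; V(2,1) = max -> 10.543618
  V(2,2) = exp(-r*dt) * [p*2.171711 + (1-p)*0.000000] = 1.005613; exercise = 0.000000; V(2,2) = max -> 1.005613
  V(1,0) = exp(-r*dt) * [p*40.399821 + (1-p)*10.543618] = 24.164963; exercise = 19.477784; V(1,0) = max -> 24.164963
  V(1,1) = exp(-r*dt) * [p*10.543618 + (1-p)*1.005613] = 5.402779; exercise = 0.000000; V(1,1) = max -> 5.402779
  V(0,0) = exp(-r*dt) * [p*24.164963 + (1-p)*5.402779] = 13.986299; exercise = 4.690000; V(0,0) = max -> 13.986299

Answer: Price = V(0,0) = 13.9863
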